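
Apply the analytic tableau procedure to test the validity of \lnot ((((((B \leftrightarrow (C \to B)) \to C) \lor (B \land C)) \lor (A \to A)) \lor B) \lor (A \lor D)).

Not valid

Assume the negation and expand:
Initial set: {\lnot \lnot ((((((B \leftrightarrow (C \to B)) \to C) \lor (B \land C)) \lor (A \to A)) \lor B) \lor (A \lor D))}.
\lnot \lnot ((((((B \leftrightarrow (C \to B)) \to C) \lor (B \land C)) \lor (A \to A)) \lor B) \lor (A \lor D)): β-rule — branch into (((((B \leftrightarrow (C \to B)) \to C) \lor (B \land C)) \lor (A \to A)) \lor B)  //  (A \lor D).
  branch 1 (add (((((B \leftrightarrow (C \to B)) \to C) \lor (B \land C)) \lor (A \to A)) \lor B)):
    (((((B \leftrightarrow (C \to B)) \to C) \lor (B \land C)) \lor (A \to A)) \lor B): β-rule — branch into ((((B \leftrightarrow (C \to B)) \to C) \lor (B \land C)) \lor (A \to A))  //  B.
      branch 1.1 (add ((((B \leftrightarrow (C \to B)) \to C) \lor (B \land C)) \lor (A \to A))):
        ((((B \leftrightarrow (C \to B)) \to C) \lor (B \land C)) \lor (A \to A)): β-rule — branch into (((B \leftrightarrow (C \to B)) \to C) \lor (B \land C))  //  (A \to A).
          branch 1.1.1 (add (((B \leftrightarrow (C \to B)) \to C) \lor (B \land C))):
            (((B \leftrightarrow (C \to B)) \to C) \lor (B \land C)): β-rule — branch into ((B \leftrightarrow (C \to B)) \to C)  //  (B \land C).
              branch 1.1.1.1 (add ((B \leftrightarrow (C \to B)) \to C)):
                ((B \leftrightarrow (C \to B)) \to C): β-rule — branch into \lnot (B \leftrightarrow (C \to B))  //  C.
                  branch 1.1.1.1.1 (add \lnot (B \leftrightarrow (C \to B))):
                    \lnot (B \leftrightarrow (C \to B)): β-rule — branch into B, \lnot (C \to B)  //  \lnot B, (C \to B).
                      branch 1.1.1.1.1.1 (add B, \lnot (C \to B)):
                        \lnot (C \to B): α-rule — add C, \lnot B.
                        × closes — contains both B and \lnot B.
                      branch 1.1.1.1.1.2 (add \lnot B, (C \to B)):
                        (C \to B): β-rule — branch into \lnot C  //  B.
                          branch 1.1.1.1.1.2.1 (add \lnot C):
                            ○ open, literals {B=F, C=F}.
                          branch 1.1.1.1.1.2.2 (add B):
                            × closes — contains both B and \lnot B.
                  branch 1.1.1.1.2 (add C):
                    ○ open, literals {C=T}.
              branch 1.1.1.2 (add (B \land C)):
                (B \land C): α-rule — add B, C.
                ○ open, literals {B=T, C=T}.
          branch 1.1.2 (add (A \to A)):
            (A \to A): β-rule — branch into \lnot A  //  A.
              branch 1.1.2.1 (add \lnot A):
                ○ open, literals {A=F}.
              branch 1.1.2.2 (add A):
                ○ open, literals {A=T}.
      branch 1.2 (add B):
        ○ open, literals {B=T}.
  branch 2 (add (A \lor D)):
    (A \lor D): β-rule — branch into A  //  D.
      branch 2.1 (add A):
        ○ open, literals {A=T}.
      branch 2.2 (add D):
        ○ open, literals {D=T}.
2 branches closed, 8 open.
An open branch gives a countermodel: B=F, C=F (unmentioned atoms arbitrary); under it the original formula is false.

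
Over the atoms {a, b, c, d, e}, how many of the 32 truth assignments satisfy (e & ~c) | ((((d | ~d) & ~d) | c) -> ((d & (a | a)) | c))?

28

Initial set: {T ((e & ~c) | ((((d | ~d) & ~d) | c) -> ((d & (a | a)) | c)))}.
T ((e & ~c) | ((((d | ~d) & ~d) | c) -> ((d & (a | a)) | c))): β-rule — branch into T (e & ~c)  //  T ((((d | ~d) & ~d) | c) -> ((d & (a | a)) | c)).
  branch 1 (add T (e & ~c)):
    T (e & ~c): α-rule — add T e, T ~c.
    ○ open, literals {c=false, e=true}.
  branch 2 (add T ((((d | ~d) & ~d) | c) -> ((d & (a | a)) | c))):
    T ((((d | ~d) & ~d) | c) -> ((d & (a | a)) | c)): β-rule — branch into F (((d | ~d) & ~d) | c)  //  T ((d & (a | a)) | c).
      branch 2.1 (add F (((d | ~d) & ~d) | c)):
        F (((d | ~d) & ~d) | c): α-rule — add F ((d | ~d) & ~d), F c.
        F ((d | ~d) & ~d): β-rule — branch into F (d | ~d)  //  F ~d.
          branch 2.1.1 (add F (d | ~d)):
            F (d | ~d): α-rule — add F d, F ~d.
            × closes — contains both d and ~d.
          branch 2.1.2 (add F ~d):
            ○ open, literals {c=false, d=true}.
      branch 2.2 (add T ((d & (a | a)) | c)):
        T ((d & (a | a)) | c): β-rule — branch into T (d & (a | a))  //  T c.
          branch 2.2.1 (add T (d & (a | a))):
            T (d & (a | a)): α-rule — add T d, T (a | a).
            T (a | a): β-rule — branch into T a  //  T a.
              branch 2.2.1.1 (add T a):
                ○ open, literals {a=true, d=true}.
              branch 2.2.1.2 (add T a):
                ○ open, literals {a=true, d=true}.
          branch 2.2.2 (add T c):
            ○ open, literals {c=true}.
1 branch closed, 5 open.
Each open branch fixes some atoms; the unmentioned ones are free. Counting distinct full assignments: branch {c=false, e=true} (a, b, d) contributes 8 new; branch {c=false, d=true} (a, b, e) contributes 4 new; branch {a=true, d=true} (b, c, e) contributes 4 new; branch {a=true, d=true} (b, c, e) contributes 0 new; branch {c=true} (a, b, d, e) contributes 12 new. Total: 28.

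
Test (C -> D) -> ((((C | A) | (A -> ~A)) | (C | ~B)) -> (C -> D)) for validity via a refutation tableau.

Assume the negation and expand:
Initial set: {~((C -> D) -> ((((C | A) | (A -> ~A)) | (C | ~B)) -> (C -> D)))}.
~((C -> D) -> ((((C | A) | (A -> ~A)) | (C | ~B)) -> (C -> D))): α-rule — add (C -> D), ~((((C | A) | (A -> ~A)) | (C | ~B)) -> (C -> D)).
~((((C | A) | (A -> ~A)) | (C | ~B)) -> (C -> D)): α-rule — add (((C | A) | (A -> ~A)) | (C | ~B)), ~(C -> D).
~(C -> D): α-rule — add C, ~D.
(C -> D): β-rule — branch into ~C  //  D.
  branch 1 (add ~C):
    × closes — contains both C and ~C.
  branch 2 (add D):
    × closes — contains both D and ~D.
All 2 branches close.
Every branch closed, so the negation is unsatisfiable and the formula is valid.

Valid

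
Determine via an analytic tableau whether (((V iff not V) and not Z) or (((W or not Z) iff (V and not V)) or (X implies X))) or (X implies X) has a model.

Satisfiable

Initial set: {((((V iff not V) and not Z) or (((W or not Z) iff (V and not V)) or (X implies X))) or (X implies X))}.
((((V iff not V) and not Z) or (((W or not Z) iff (V and not V)) or (X implies X))) or (X implies X)): β-rule — branch into (((V iff not V) and not Z) or (((W or not Z) iff (V and not V)) or (X implies X)))  //  (X implies X).
  branch 1 (add (((V iff not V) and not Z) or (((W or not Z) iff (V and not V)) or (X implies X)))):
    (((V iff not V) and not Z) or (((W or not Z) iff (V and not V)) or (X implies X))): β-rule — branch into ((V iff not V) and not Z)  //  (((W or not Z) iff (V and not V)) or (X implies X)).
      branch 1.1 (add ((V iff not V) and not Z)):
        ((V iff not V) and not Z): α-rule — add (V iff not V), not Z.
        (V iff not V): β-rule — branch into V, not V  //  not V, not not V.
          branch 1.1.1 (add V, not V):
            × closes — contains both V and not V.
          branch 1.1.2 (add not V, not not V):
            × closes — contains both V and not V.
      branch 1.2 (add (((W or not Z) iff (V and not V)) or (X implies X))):
        (((W or not Z) iff (V and not V)) or (X implies X)): β-rule — branch into ((W or not Z) iff (V and not V))  //  (X implies X).
          branch 1.2.1 (add ((W or not Z) iff (V and not V))):
            ((W or not Z) iff (V and not V)): β-rule — branch into (W or not Z), (V and not V)  //  not (W or not Z), not (V and not V).
              branch 1.2.1.1 (add (W or not Z), (V and not V)):
                (V and not V): α-rule — add V, not V.
                × closes — contains both V and not V.
              branch 1.2.1.2 (add not (W or not Z), not (V and not V)):
                not (W or not Z): α-rule — add not W, not not Z.
                not (V and not V): β-rule — branch into not V  //  not not V.
                  branch 1.2.1.2.1 (add not V):
                    ○ open, literals {V=false, W=false, Z=true}.
                  branch 1.2.1.2.2 (add not not V):
                    ○ open, literals {V=true, W=false, Z=true}.
          branch 1.2.2 (add (X implies X)):
            (X implies X): β-rule — branch into not X  //  X.
              branch 1.2.2.1 (add not X):
                ○ open, literals {X=false}.
              branch 1.2.2.2 (add X):
                ○ open, literals {X=true}.
  branch 2 (add (X implies X)):
    (X implies X): β-rule — branch into not X  //  X.
      branch 2.1 (add not X):
        ○ open, literals {X=false}.
      branch 2.2 (add X):
        ○ open, literals {X=true}.
3 branches closed, 6 open.
An open branch gives a satisfying assignment: V=false, W=false, Z=true.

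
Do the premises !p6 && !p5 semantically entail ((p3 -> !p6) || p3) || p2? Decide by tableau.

Yes

Initial set: {T (!p6 && !p5); F (((p3 -> !p6) || p3) || p2)}.
T (!p6 && !p5): α-rule — add T !p6, T !p5.
F (((p3 -> !p6) || p3) || p2): α-rule — add F ((p3 -> !p6) || p3), F p2.
F ((p3 -> !p6) || p3): α-rule — add F (p3 -> !p6), F p3.
F (p3 -> !p6): α-rule — add T p3, F !p6.
× closes — contains both p3 and !p3.
All 1 branch closes.
Every branch closed, so the premises entail the conclusion.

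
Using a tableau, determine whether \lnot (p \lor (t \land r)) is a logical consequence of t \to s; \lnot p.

Initial set: {(t \to s); \lnot p; \lnot \lnot (p \lor (t \land r))}.
(t \to s): β-rule — branch into \lnot t  //  s.
  branch 1 (add \lnot t):
    \lnot \lnot (p \lor (t \land r)): β-rule — branch into p  //  (t \land r).
      branch 1.1 (add p):
        × closes — contains both p and \lnot p.
      branch 1.2 (add (t \land r)):
        (t \land r): α-rule — add t, r.
        × closes — contains both t and \lnot t.
  branch 2 (add s):
    \lnot \lnot (p \lor (t \land r)): β-rule — branch into p  //  (t \land r).
      branch 2.1 (add p):
        × closes — contains both p and \lnot p.
      branch 2.2 (add (t \land r)):
        (t \land r): α-rule — add t, r.
        ○ open, literals {p=0, r=1, s=1, t=1}.
3 branches closed, 1 open.
An open branch gives a countermodel: p=0, r=1, s=1, t=1 (unmentioned atoms arbitrary); the premises hold there but the conclusion fails.

No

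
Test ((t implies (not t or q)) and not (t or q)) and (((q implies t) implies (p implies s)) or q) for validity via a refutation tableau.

Assume the negation and expand:
Initial set: {not (((t implies (not t or q)) and not (t or q)) and (((q implies t) implies (p implies s)) or q))}.
not (((t implies (not t or q)) and not (t or q)) and (((q implies t) implies (p implies s)) or q)): β-rule — branch into not ((t implies (not t or q)) and not (t or q))  //  not (((q implies t) implies (p implies s)) or q).
  branch 1 (add not ((t implies (not t or q)) and not (t or q))):
    not ((t implies (not t or q)) and not (t or q)): β-rule — branch into not (t implies (not t or q))  //  not not (t or q).
      branch 1.1 (add not (t implies (not t or q))):
        not (t implies (not t or q)): α-rule — add t, not (not t or q).
        not (not t or q): α-rule — add not not t, not q.
        ○ open, literals {q=false, t=true}.
      branch 1.2 (add not not (t or q)):
        not not (t or q): β-rule — branch into t  //  q.
          branch 1.2.1 (add t):
            ○ open, literals {t=true}.
          branch 1.2.2 (add q):
            ○ open, literals {q=true}.
  branch 2 (add not (((q implies t) implies (p implies s)) or q)):
    not (((q implies t) implies (p implies s)) or q): α-rule — add not ((q implies t) implies (p implies s)), not q.
    not ((q implies t) implies (p implies s)): α-rule — add (q implies t), not (p implies s).
    not (p implies s): α-rule — add p, not s.
    (q implies t): β-rule — branch into not q  //  t.
      branch 2.1 (add not q):
        ○ open, literals {p=true, q=false, s=false}.
      branch 2.2 (add t):
        ○ open, literals {p=true, q=false, s=false, t=true}.
0 branches closed, 5 open.
An open branch gives a countermodel: q=false, t=true (unmentioned atoms arbitrary); under it the original formula is false.

Not valid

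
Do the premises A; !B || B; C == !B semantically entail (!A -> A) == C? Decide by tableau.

No

Initial set: {T A; T (!B || B); T (C == !B); F ((!A -> A) == C)}.
T (!B || B): β-rule — branch into T !B  //  T B.
  branch 1 (add T !B):
    T (C == !B): β-rule — branch into T C, T !B  //  F C, F !B.
      branch 1.1 (add T C, T !B):
        F ((!A -> A) == C): β-rule — branch into T (!A -> A), F C  //  F (!A -> A), T C.
          branch 1.1.1 (add T (!A -> A), F C):
            × closes — contains both C and !C.
          branch 1.1.2 (add F (!A -> A), T C):
            F (!A -> A): α-rule — add T !A, F A.
            × closes — contains both A and !A.
      branch 1.2 (add F C, F !B):
        × closes — contains both B and !B.
  branch 2 (add T B):
    T (C == !B): β-rule — branch into T C, T !B  //  F C, F !B.
      branch 2.1 (add T C, T !B):
        × closes — contains both B and !B.
      branch 2.2 (add F C, F !B):
        F ((!A -> A) == C): β-rule — branch into T (!A -> A), F C  //  F (!A -> A), T C.
          branch 2.2.1 (add T (!A -> A), F C):
            T (!A -> A): β-rule — branch into F !A  //  T A.
              branch 2.2.1.1 (add F !A):
                ○ open, literals {A=1, B=1, C=0}.
              branch 2.2.1.2 (add T A):
                ○ open, literals {A=1, B=1, C=0}.
          branch 2.2.2 (add F (!A -> A), T C):
            × closes — contains both C and !C.
5 branches closed, 2 open.
An open branch gives a countermodel: A=1, B=1, C=0 (unmentioned atoms arbitrary); the premises hold there but the conclusion fails.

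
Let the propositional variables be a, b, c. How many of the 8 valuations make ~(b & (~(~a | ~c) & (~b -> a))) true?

Initial set: {~(b & (~(~a | ~c) & (~b -> a)))}.
~(b & (~(~a | ~c) & (~b -> a))): β-rule — branch into ~b  //  ~(~(~a | ~c) & (~b -> a)).
  branch 1 (add ~b):
    ○ open, literals {b=F}.
  branch 2 (add ~(~(~a | ~c) & (~b -> a))):
    ~(~(~a | ~c) & (~b -> a)): β-rule — branch into ~~(~a | ~c)  //  ~(~b -> a).
      branch 2.1 (add ~~(~a | ~c)):
        ~~(~a | ~c): β-rule — branch into ~a  //  ~c.
          branch 2.1.1 (add ~a):
            ○ open, literals {a=F}.
          branch 2.1.2 (add ~c):
            ○ open, literals {c=F}.
      branch 2.2 (add ~(~b -> a)):
        ~(~b -> a): α-rule — add ~b, ~a.
        ○ open, literals {a=F, b=F}.
0 branches closed, 4 open.
Each open branch fixes some atoms; the unmentioned ones are free. Counting distinct full assignments: branch {b=F} (a, c) contributes 4 new; branch {a=F} (b, c) contributes 2 new; branch {c=F} (a, b) contributes 1 new; branch {a=F, b=F} (c) contributes 0 new. Total: 7.

7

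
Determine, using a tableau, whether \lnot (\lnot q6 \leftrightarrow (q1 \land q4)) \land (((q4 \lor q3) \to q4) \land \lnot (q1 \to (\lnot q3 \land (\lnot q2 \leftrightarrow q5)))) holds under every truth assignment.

Not valid

Assume the negation and expand:
Initial set: {\lnot (\lnot (\lnot q6 \leftrightarrow (q1 \land q4)) \land (((q4 \lor q3) \to q4) \land \lnot (q1 \to (\lnot q3 \land (\lnot q2 \leftrightarrow q5)))))}.
\lnot (\lnot (\lnot q6 \leftrightarrow (q1 \land q4)) \land (((q4 \lor q3) \to q4) \land \lnot (q1 \to (\lnot q3 \land (\lnot q2 \leftrightarrow q5))))): β-rule — branch into \lnot \lnot (\lnot q6 \leftrightarrow (q1 \land q4))  //  \lnot (((q4 \lor q3) \to q4) \land \lnot (q1 \to (\lnot q3 \land (\lnot q2 \leftrightarrow q5)))).
  branch 1 (add \lnot \lnot (\lnot q6 \leftrightarrow (q1 \land q4))):
    \lnot \lnot (\lnot q6 \leftrightarrow (q1 \land q4)): β-rule — branch into \lnot q6, (q1 \land q4)  //  \lnot \lnot q6, \lnot (q1 \land q4).
      branch 1.1 (add \lnot q6, (q1 \land q4)):
        (q1 \land q4): α-rule — add q1, q4.
        ○ open, literals {q1=1, q4=1, q6=0}.
      branch 1.2 (add \lnot \lnot q6, \lnot (q1 \land q4)):
        \lnot (q1 \land q4): β-rule — branch into \lnot q1  //  \lnot q4.
          branch 1.2.1 (add \lnot q1):
            ○ open, literals {q1=0, q6=1}.
          branch 1.2.2 (add \lnot q4):
            ○ open, literals {q4=0, q6=1}.
  branch 2 (add \lnot (((q4 \lor q3) \to q4) \land \lnot (q1 \to (\lnot q3 \land (\lnot q2 \leftrightarrow q5))))):
    \lnot (((q4 \lor q3) \to q4) \land \lnot (q1 \to (\lnot q3 \land (\lnot q2 \leftrightarrow q5)))): β-rule — branch into \lnot ((q4 \lor q3) \to q4)  //  \lnot \lnot (q1 \to (\lnot q3 \land (\lnot q2 \leftrightarrow q5))).
      branch 2.1 (add \lnot ((q4 \lor q3) \to q4)):
        \lnot ((q4 \lor q3) \to q4): α-rule — add (q4 \lor q3), \lnot q4.
        (q4 \lor q3): β-rule — branch into q4  //  q3.
          branch 2.1.1 (add q4):
            × closes — contains both q4 and \lnot q4.
          branch 2.1.2 (add q3):
            ○ open, literals {q3=1, q4=0}.
      branch 2.2 (add \lnot \lnot (q1 \to (\lnot q3 \land (\lnot q2 \leftrightarrow q5)))):
        \lnot \lnot (q1 \to (\lnot q3 \land (\lnot q2 \leftrightarrow q5))): β-rule — branch into \lnot q1  //  (\lnot q3 \land (\lnot q2 \leftrightarrow q5)).
          branch 2.2.1 (add \lnot q1):
            ○ open, literals {q1=0}.
          branch 2.2.2 (add (\lnot q3 \land (\lnot q2 \leftrightarrow q5))):
            (\lnot q3 \land (\lnot q2 \leftrightarrow q5)): α-rule — add \lnot q3, (\lnot q2 \leftrightarrow q5).
            (\lnot q2 \leftrightarrow q5): β-rule — branch into \lnot q2, q5  //  \lnot \lnot q2, \lnot q5.
              branch 2.2.2.1 (add \lnot q2, q5):
                ○ open, literals {q2=0, q3=0, q5=1}.
              branch 2.2.2.2 (add \lnot \lnot q2, \lnot q5):
                ○ open, literals {q2=1, q3=0, q5=0}.
1 branch closed, 7 open.
An open branch gives a countermodel: q1=1, q4=1, q6=0 (unmentioned atoms arbitrary); under it the original formula is false.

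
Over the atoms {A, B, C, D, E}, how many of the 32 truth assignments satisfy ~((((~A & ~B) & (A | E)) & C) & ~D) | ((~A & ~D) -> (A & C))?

31

Initial set: {T (~((((~A & ~B) & (A | E)) & C) & ~D) | ((~A & ~D) -> (A & C)))}.
T (~((((~A & ~B) & (A | E)) & C) & ~D) | ((~A & ~D) -> (A & C))): β-rule — branch into T ~((((~A & ~B) & (A | E)) & C) & ~D)  //  T ((~A & ~D) -> (A & C)).
  branch 1 (add T ~((((~A & ~B) & (A | E)) & C) & ~D)):
    T ~((((~A & ~B) & (A | E)) & C) & ~D): β-rule — branch into F (((~A & ~B) & (A | E)) & C)  //  F ~D.
      branch 1.1 (add F (((~A & ~B) & (A | E)) & C)):
        F (((~A & ~B) & (A | E)) & C): β-rule — branch into F ((~A & ~B) & (A | E))  //  F C.
          branch 1.1.1 (add F ((~A & ~B) & (A | E))):
            F ((~A & ~B) & (A | E)): β-rule — branch into F (~A & ~B)  //  F (A | E).
              branch 1.1.1.1 (add F (~A & ~B)):
                F (~A & ~B): β-rule — branch into F ~A  //  F ~B.
                  branch 1.1.1.1.1 (add F ~A):
                    ○ open, literals {A=T}.
                  branch 1.1.1.1.2 (add F ~B):
                    ○ open, literals {B=T}.
              branch 1.1.1.2 (add F (A | E)):
                F (A | E): α-rule — add F A, F E.
                ○ open, literals {A=F, E=F}.
          branch 1.1.2 (add F C):
            ○ open, literals {C=F}.
      branch 1.2 (add F ~D):
        ○ open, literals {D=T}.
  branch 2 (add T ((~A & ~D) -> (A & C))):
    T ((~A & ~D) -> (A & C)): β-rule — branch into F (~A & ~D)  //  T (A & C).
      branch 2.1 (add F (~A & ~D)):
        F (~A & ~D): β-rule — branch into F ~A  //  F ~D.
          branch 2.1.1 (add F ~A):
            ○ open, literals {A=T}.
          branch 2.1.2 (add F ~D):
            ○ open, literals {D=T}.
      branch 2.2 (add T (A & C)):
        T (A & C): α-rule — add T A, T C.
        ○ open, literals {A=T, C=T}.
0 branches closed, 8 open.
Each open branch fixes some atoms; the unmentioned ones are free. Counting distinct full assignments: branch {A=T} (B, C, D, E) contributes 16 new; branch {B=T} (A, C, D, E) contributes 8 new; branch {A=F, E=F} (B, C, D) contributes 4 new; branch {C=F} (A, B, D, E) contributes 2 new; branch {D=T} (A, B, C, E) contributes 1 new; branch {A=T} (B, C, D, E) contributes 0 new; branch {D=T} (A, B, C, E) contributes 0 new; branch {A=T, C=T} (B, D, E) contributes 0 new. Total: 31.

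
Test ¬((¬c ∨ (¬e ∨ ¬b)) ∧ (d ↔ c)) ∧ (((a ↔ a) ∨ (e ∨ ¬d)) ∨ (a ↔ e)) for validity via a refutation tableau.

Not valid

Assume the negation and expand:
Initial set: {¬(¬((¬c ∨ (¬e ∨ ¬b)) ∧ (d ↔ c)) ∧ (((a ↔ a) ∨ (e ∨ ¬d)) ∨ (a ↔ e)))}.
¬(¬((¬c ∨ (¬e ∨ ¬b)) ∧ (d ↔ c)) ∧ (((a ↔ a) ∨ (e ∨ ¬d)) ∨ (a ↔ e))): β-rule — branch into ¬¬((¬c ∨ (¬e ∨ ¬b)) ∧ (d ↔ c))  //  ¬(((a ↔ a) ∨ (e ∨ ¬d)) ∨ (a ↔ e)).
  branch 1 (add ¬¬((¬c ∨ (¬e ∨ ¬b)) ∧ (d ↔ c))):
    ¬¬((¬c ∨ (¬e ∨ ¬b)) ∧ (d ↔ c)): α-rule — add (¬c ∨ (¬e ∨ ¬b)), (d ↔ c).
    (¬c ∨ (¬e ∨ ¬b)): β-rule — branch into ¬c  //  (¬e ∨ ¬b).
      branch 1.1 (add ¬c):
        (d ↔ c): β-rule — branch into d, c  //  ¬d, ¬c.
          branch 1.1.1 (add d, c):
            × closes — contains both c and ¬c.
          branch 1.1.2 (add ¬d, ¬c):
            ○ open, literals {c=0, d=0}.
      branch 1.2 (add (¬e ∨ ¬b)):
        (d ↔ c): β-rule — branch into d, c  //  ¬d, ¬c.
          branch 1.2.1 (add d, c):
            (¬e ∨ ¬b): β-rule — branch into ¬e  //  ¬b.
              branch 1.2.1.1 (add ¬e):
                ○ open, literals {c=1, d=1, e=0}.
              branch 1.2.1.2 (add ¬b):
                ○ open, literals {b=0, c=1, d=1}.
          branch 1.2.2 (add ¬d, ¬c):
            (¬e ∨ ¬b): β-rule — branch into ¬e  //  ¬b.
              branch 1.2.2.1 (add ¬e):
                ○ open, literals {c=0, d=0, e=0}.
              branch 1.2.2.2 (add ¬b):
                ○ open, literals {b=0, c=0, d=0}.
  branch 2 (add ¬(((a ↔ a) ∨ (e ∨ ¬d)) ∨ (a ↔ e))):
    ¬(((a ↔ a) ∨ (e ∨ ¬d)) ∨ (a ↔ e)): α-rule — add ¬((a ↔ a) ∨ (e ∨ ¬d)), ¬(a ↔ e).
    ¬((a ↔ a) ∨ (e ∨ ¬d)): α-rule — add ¬(a ↔ a), ¬(e ∨ ¬d).
    ¬(e ∨ ¬d): α-rule — add ¬e, ¬¬d.
    ¬(a ↔ e): β-rule — branch into a, ¬e  //  ¬a, e.
      branch 2.1 (add a, ¬e):
        ¬(a ↔ a): β-rule — branch into a, ¬a  //  ¬a, a.
          branch 2.1.1 (add a, ¬a):
            × closes — contains both a and ¬a.
          branch 2.1.2 (add ¬a, a):
            × closes — contains both a and ¬a.
      branch 2.2 (add ¬a, e):
        × closes — contains both e and ¬e.
4 branches closed, 5 open.
An open branch gives a countermodel: c=0, d=0 (unmentioned atoms arbitrary); under it the original formula is false.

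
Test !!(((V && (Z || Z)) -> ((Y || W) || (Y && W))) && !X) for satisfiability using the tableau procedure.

Initial set: {!!(((V && (Z || Z)) -> ((Y || W) || (Y && W))) && !X)}.
!!(((V && (Z || Z)) -> ((Y || W) || (Y && W))) && !X): drop double negation, giving (((V && (Z || Z)) -> ((Y || W) || (Y && W))) && !X).
(((V && (Z || Z)) -> ((Y || W) || (Y && W))) && !X): α-rule — add ((V && (Z || Z)) -> ((Y || W) || (Y && W))), !X.
((V && (Z || Z)) -> ((Y || W) || (Y && W))): β-rule — branch into !(V && (Z || Z))  //  ((Y || W) || (Y && W)).
  branch 1 (add !(V && (Z || Z))):
    !(V && (Z || Z)): β-rule — branch into !V  //  !(Z || Z).
      branch 1.1 (add !V):
        ○ open, literals {V=false, X=false}.
      branch 1.2 (add !(Z || Z)):
        !(Z || Z): α-rule — add !Z, !Z.
        ○ open, literals {X=false, Z=false}.
  branch 2 (add ((Y || W) || (Y && W))):
    ((Y || W) || (Y && W)): β-rule — branch into (Y || W)  //  (Y && W).
      branch 2.1 (add (Y || W)):
        (Y || W): β-rule — branch into Y  //  W.
          branch 2.1.1 (add Y):
            ○ open, literals {X=false, Y=true}.
          branch 2.1.2 (add W):
            ○ open, literals {W=true, X=false}.
      branch 2.2 (add (Y && W)):
        (Y && W): α-rule — add Y, W.
        ○ open, literals {W=true, X=false, Y=true}.
0 branches closed, 5 open.
An open branch gives a satisfying assignment: V=false, X=false.

Satisfiable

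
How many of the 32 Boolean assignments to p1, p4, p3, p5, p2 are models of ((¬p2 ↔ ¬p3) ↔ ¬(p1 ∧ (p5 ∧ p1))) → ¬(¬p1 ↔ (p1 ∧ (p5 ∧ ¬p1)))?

Initial set: {(((¬p2 ↔ ¬p3) ↔ ¬(p1 ∧ (p5 ∧ p1))) → ¬(¬p1 ↔ (p1 ∧ (p5 ∧ ¬p1))))}.
(((¬p2 ↔ ¬p3) ↔ ¬(p1 ∧ (p5 ∧ p1))) → ¬(¬p1 ↔ (p1 ∧ (p5 ∧ ¬p1)))): β-rule — branch into ¬((¬p2 ↔ ¬p3) ↔ ¬(p1 ∧ (p5 ∧ p1)))  //  ¬(¬p1 ↔ (p1 ∧ (p5 ∧ ¬p1))).
  branch 1 (add ¬((¬p2 ↔ ¬p3) ↔ ¬(p1 ∧ (p5 ∧ p1)))):
    ¬((¬p2 ↔ ¬p3) ↔ ¬(p1 ∧ (p5 ∧ p1))): β-rule — branch into (¬p2 ↔ ¬p3), ¬¬(p1 ∧ (p5 ∧ p1))  //  ¬(¬p2 ↔ ¬p3), ¬(p1 ∧ (p5 ∧ p1)).
      branch 1.1 (add (¬p2 ↔ ¬p3), ¬¬(p1 ∧ (p5 ∧ p1))):
        ¬¬(p1 ∧ (p5 ∧ p1)): α-rule — add p1, (p5 ∧ p1).
        (p5 ∧ p1): α-rule — add p5, p1.
        (¬p2 ↔ ¬p3): β-rule — branch into ¬p2, ¬p3  //  ¬¬p2, ¬¬p3.
          branch 1.1.1 (add ¬p2, ¬p3):
            ○ open, literals {p1=1, p2=0, p3=0, p5=1}.
          branch 1.1.2 (add ¬¬p2, ¬¬p3):
            ○ open, literals {p1=1, p2=1, p3=1, p5=1}.
      branch 1.2 (add ¬(¬p2 ↔ ¬p3), ¬(p1 ∧ (p5 ∧ p1))):
        ¬(¬p2 ↔ ¬p3): β-rule — branch into ¬p2, ¬¬p3  //  ¬¬p2, ¬p3.
          branch 1.2.1 (add ¬p2, ¬¬p3):
            ¬(p1 ∧ (p5 ∧ p1)): β-rule — branch into ¬p1  //  ¬(p5 ∧ p1).
              branch 1.2.1.1 (add ¬p1):
                ○ open, literals {p1=0, p2=0, p3=1}.
              branch 1.2.1.2 (add ¬(p5 ∧ p1)):
                ¬(p5 ∧ p1): β-rule — branch into ¬p5  //  ¬p1.
                  branch 1.2.1.2.1 (add ¬p5):
                    ○ open, literals {p2=0, p3=1, p5=0}.
                  branch 1.2.1.2.2 (add ¬p1):
                    ○ open, literals {p1=0, p2=0, p3=1}.
          branch 1.2.2 (add ¬¬p2, ¬p3):
            ¬(p1 ∧ (p5 ∧ p1)): β-rule — branch into ¬p1  //  ¬(p5 ∧ p1).
              branch 1.2.2.1 (add ¬p1):
                ○ open, literals {p1=0, p2=1, p3=0}.
              branch 1.2.2.2 (add ¬(p5 ∧ p1)):
                ¬(p5 ∧ p1): β-rule — branch into ¬p5  //  ¬p1.
                  branch 1.2.2.2.1 (add ¬p5):
                    ○ open, literals {p2=1, p3=0, p5=0}.
                  branch 1.2.2.2.2 (add ¬p1):
                    ○ open, literals {p1=0, p2=1, p3=0}.
  branch 2 (add ¬(¬p1 ↔ (p1 ∧ (p5 ∧ ¬p1)))):
    ¬(¬p1 ↔ (p1 ∧ (p5 ∧ ¬p1))): β-rule — branch into ¬p1, ¬(p1 ∧ (p5 ∧ ¬p1))  //  ¬¬p1, (p1 ∧ (p5 ∧ ¬p1)).
      branch 2.1 (add ¬p1, ¬(p1 ∧ (p5 ∧ ¬p1))):
        ¬(p1 ∧ (p5 ∧ ¬p1)): β-rule — branch into ¬p1  //  ¬(p5 ∧ ¬p1).
          branch 2.1.1 (add ¬p1):
            ○ open, literals {p1=0}.
          branch 2.1.2 (add ¬(p5 ∧ ¬p1)):
            ¬(p5 ∧ ¬p1): β-rule — branch into ¬p5  //  ¬¬p1.
              branch 2.1.2.1 (add ¬p5):
                ○ open, literals {p1=0, p5=0}.
              branch 2.1.2.2 (add ¬¬p1):
                × closes — contains both p1 and ¬p1.
      branch 2.2 (add ¬¬p1, (p1 ∧ (p5 ∧ ¬p1))):
        (p1 ∧ (p5 ∧ ¬p1)): α-rule — add p1, (p5 ∧ ¬p1).
        (p5 ∧ ¬p1): α-rule — add p5, ¬p1.
        × closes — contains both p1 and ¬p1.
2 branches closed, 10 open.
Each open branch fixes some atoms; the unmentioned ones are free. Counting distinct full assignments: branch {p1=1, p2=0, p3=0, p5=1} (p4) contributes 2 new; branch {p1=1, p2=1, p3=1, p5=1} (p4) contributes 2 new; branch {p1=0, p2=0, p3=1} (p4, p5) contributes 4 new; branch {p2=0, p3=1, p5=0} (p1, p4) contributes 2 new; branch {p1=0, p2=0, p3=1} (p4, p5) contributes 0 new; branch {p1=0, p2=1, p3=0} (p4, p5) contributes 4 new; branch {p2=1, p3=0, p5=0} (p1, p4) contributes 2 new; branch {p1=0, p2=1, p3=0} (p4, p5) contributes 0 new; branch {p1=0} (p4, p3, p5, p2) contributes 8 new; branch {p1=0, p5=0} (p4, p3, p2) contributes 0 new. Total: 24.

24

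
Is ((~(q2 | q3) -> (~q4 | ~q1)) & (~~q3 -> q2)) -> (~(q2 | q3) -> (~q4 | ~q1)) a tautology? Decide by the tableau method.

Valid

Assume the negation and expand:
Initial set: {~(((~(q2 | q3) -> (~q4 | ~q1)) & (~~q3 -> q2)) -> (~(q2 | q3) -> (~q4 | ~q1)))}.
~(((~(q2 | q3) -> (~q4 | ~q1)) & (~~q3 -> q2)) -> (~(q2 | q3) -> (~q4 | ~q1))): α-rule — add ((~(q2 | q3) -> (~q4 | ~q1)) & (~~q3 -> q2)), ~(~(q2 | q3) -> (~q4 | ~q1)).
((~(q2 | q3) -> (~q4 | ~q1)) & (~~q3 -> q2)): α-rule — add (~(q2 | q3) -> (~q4 | ~q1)), (~~q3 -> q2).
~(~(q2 | q3) -> (~q4 | ~q1)): α-rule — add ~(q2 | q3), ~(~q4 | ~q1).
~(q2 | q3): α-rule — add ~q2, ~q3.
~(~q4 | ~q1): α-rule — add ~~q4, ~~q1.
(~(q2 | q3) -> (~q4 | ~q1)): β-rule — branch into ~~(q2 | q3)  //  (~q4 | ~q1).
  branch 1 (add ~~(q2 | q3)):
    (~~q3 -> q2): β-rule — branch into ~~~q3  //  q2.
      branch 1.1 (add ~~~q3):
        ~~~q3: drop double negation, giving ~q3.
        ~~(q2 | q3): β-rule — branch into q2  //  q3.
          branch 1.1.1 (add q2):
            × closes — contains both q2 and ~q2.
          branch 1.1.2 (add q3):
            × closes — contains both q3 and ~q3.
      branch 1.2 (add q2):
        × closes — contains both q2 and ~q2.
  branch 2 (add (~q4 | ~q1)):
    (~~q3 -> q2): β-rule — branch into ~~~q3  //  q2.
      branch 2.1 (add ~~~q3):
        ~~~q3: drop double negation, giving ~q3.
        (~q4 | ~q1): β-rule — branch into ~q4  //  ~q1.
          branch 2.1.1 (add ~q4):
            × closes — contains both q4 and ~q4.
          branch 2.1.2 (add ~q1):
            × closes — contains both q1 and ~q1.
      branch 2.2 (add q2):
        × closes — contains both q2 and ~q2.
All 6 branches close.
Every branch closed, so the negation is unsatisfiable and the formula is valid.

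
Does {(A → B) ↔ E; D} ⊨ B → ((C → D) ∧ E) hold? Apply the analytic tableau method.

Initial set: {((A → B) ↔ E); D; ¬(B → ((C → D) ∧ E))}.
¬(B → ((C → D) ∧ E)): α-rule — add B, ¬((C → D) ∧ E).
((A → B) ↔ E): β-rule — branch into (A → B), E  //  ¬(A → B), ¬E.
  branch 1 (add (A → B), E):
    ¬((C → D) ∧ E): β-rule — branch into ¬(C → D)  //  ¬E.
      branch 1.1 (add ¬(C → D)):
        ¬(C → D): α-rule — add C, ¬D.
        × closes — contains both D and ¬D.
      branch 1.2 (add ¬E):
        × closes — contains both E and ¬E.
  branch 2 (add ¬(A → B), ¬E):
    ¬(A → B): α-rule — add A, ¬B.
    × closes — contains both B and ¬B.
All 3 branches close.
Every branch closed, so the premises entail the conclusion.

Yes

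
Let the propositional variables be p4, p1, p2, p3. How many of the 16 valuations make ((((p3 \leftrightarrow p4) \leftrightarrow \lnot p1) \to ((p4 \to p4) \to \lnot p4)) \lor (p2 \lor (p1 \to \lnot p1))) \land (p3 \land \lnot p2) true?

4

Initial set: {(((((p3 \leftrightarrow p4) \leftrightarrow \lnot p1) \to ((p4 \to p4) \to \lnot p4)) \lor (p2 \lor (p1 \to \lnot p1))) \land (p3 \land \lnot p2))}.
(((((p3 \leftrightarrow p4) \leftrightarrow \lnot p1) \to ((p4 \to p4) \to \lnot p4)) \lor (p2 \lor (p1 \to \lnot p1))) \land (p3 \land \lnot p2)): α-rule — add ((((p3 \leftrightarrow p4) \leftrightarrow \lnot p1) \to ((p4 \to p4) \to \lnot p4)) \lor (p2 \lor (p1 \to \lnot p1))), (p3 \land \lnot p2).
(p3 \land \lnot p2): α-rule — add p3, \lnot p2.
((((p3 \leftrightarrow p4) \leftrightarrow \lnot p1) \to ((p4 \to p4) \to \lnot p4)) \lor (p2 \lor (p1 \to \lnot p1))): β-rule — branch into (((p3 \leftrightarrow p4) \leftrightarrow \lnot p1) \to ((p4 \to p4) \to \lnot p4))  //  (p2 \lor (p1 \to \lnot p1)).
  branch 1 (add (((p3 \leftrightarrow p4) \leftrightarrow \lnot p1) \to ((p4 \to p4) \to \lnot p4))):
    (((p3 \leftrightarrow p4) \leftrightarrow \lnot p1) \to ((p4 \to p4) \to \lnot p4)): β-rule — branch into \lnot ((p3 \leftrightarrow p4) \leftrightarrow \lnot p1)  //  ((p4 \to p4) \to \lnot p4).
      branch 1.1 (add \lnot ((p3 \leftrightarrow p4) \leftrightarrow \lnot p1)):
        \lnot ((p3 \leftrightarrow p4) \leftrightarrow \lnot p1): β-rule — branch into (p3 \leftrightarrow p4), \lnot \lnot p1  //  \lnot (p3 \leftrightarrow p4), \lnot p1.
          branch 1.1.1 (add (p3 \leftrightarrow p4), \lnot \lnot p1):
            (p3 \leftrightarrow p4): β-rule — branch into p3, p4  //  \lnot p3, \lnot p4.
              branch 1.1.1.1 (add p3, p4):
                ○ open, literals {p1=T, p2=F, p3=T, p4=T}.
              branch 1.1.1.2 (add \lnot p3, \lnot p4):
                × closes — contains both p3 and \lnot p3.
          branch 1.1.2 (add \lnot (p3 \leftrightarrow p4), \lnot p1):
            \lnot (p3 \leftrightarrow p4): β-rule — branch into p3, \lnot p4  //  \lnot p3, p4.
              branch 1.1.2.1 (add p3, \lnot p4):
                ○ open, literals {p1=F, p2=F, p3=T, p4=F}.
              branch 1.1.2.2 (add \lnot p3, p4):
                × closes — contains both p3 and \lnot p3.
      branch 1.2 (add ((p4 \to p4) \to \lnot p4)):
        ((p4 \to p4) \to \lnot p4): β-rule — branch into \lnot (p4 \to p4)  //  \lnot p4.
          branch 1.2.1 (add \lnot (p4 \to p4)):
            \lnot (p4 \to p4): α-rule — add p4, \lnot p4.
            × closes — contains both p4 and \lnot p4.
          branch 1.2.2 (add \lnot p4):
            ○ open, literals {p2=F, p3=T, p4=F}.
  branch 2 (add (p2 \lor (p1 \to \lnot p1))):
    (p2 \lor (p1 \to \lnot p1)): β-rule — branch into p2  //  (p1 \to \lnot p1).
      branch 2.1 (add p2):
        × closes — contains both p2 and \lnot p2.
      branch 2.2 (add (p1 \to \lnot p1)):
        (p1 \to \lnot p1): β-rule — branch into \lnot p1  //  \lnot p1.
          branch 2.2.1 (add \lnot p1):
            ○ open, literals {p1=F, p2=F, p3=T}.
          branch 2.2.2 (add \lnot p1):
            ○ open, literals {p1=F, p2=F, p3=T}.
4 branches closed, 5 open.
Each open branch fixes some atoms; the unmentioned ones are free. Counting distinct full assignments: branch {p1=T, p2=F, p3=T, p4=T} (none free) contributes 1 new; branch {p1=F, p2=F, p3=T, p4=F} (none free) contributes 1 new; branch {p2=F, p3=T, p4=F} (p1) contributes 1 new; branch {p1=F, p2=F, p3=T} (p4) contributes 1 new; branch {p1=F, p2=F, p3=T} (p4) contributes 0 new. Total: 4.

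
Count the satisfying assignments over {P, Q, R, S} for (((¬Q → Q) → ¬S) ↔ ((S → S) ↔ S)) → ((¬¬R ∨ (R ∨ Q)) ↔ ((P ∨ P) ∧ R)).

15

Initial set: {((((¬Q → Q) → ¬S) ↔ ((S → S) ↔ S)) → ((¬¬R ∨ (R ∨ Q)) ↔ ((P ∨ P) ∧ R)))}.
((((¬Q → Q) → ¬S) ↔ ((S → S) ↔ S)) → ((¬¬R ∨ (R ∨ Q)) ↔ ((P ∨ P) ∧ R))): β-rule — branch into ¬(((¬Q → Q) → ¬S) ↔ ((S → S) ↔ S))  //  ((¬¬R ∨ (R ∨ Q)) ↔ ((P ∨ P) ∧ R)).
  branch 1 (add ¬(((¬Q → Q) → ¬S) ↔ ((S → S) ↔ S))):
    ¬(((¬Q → Q) → ¬S) ↔ ((S → S) ↔ S)): β-rule — branch into ((¬Q → Q) → ¬S), ¬((S → S) ↔ S)  //  ¬((¬Q → Q) → ¬S), ((S → S) ↔ S).
      branch 1.1 (add ((¬Q → Q) → ¬S), ¬((S → S) ↔ S)):
        ((¬Q → Q) → ¬S): β-rule — branch into ¬(¬Q → Q)  //  ¬S.
          branch 1.1.1 (add ¬(¬Q → Q)):
            ¬(¬Q → Q): α-rule — add ¬Q, ¬Q.
            ¬((S → S) ↔ S): β-rule — branch into (S → S), ¬S  //  ¬(S → S), S.
              branch 1.1.1.1 (add (S → S), ¬S):
                (S → S): β-rule — branch into ¬S  //  S.
                  branch 1.1.1.1.1 (add ¬S):
                    ○ open, literals {Q=0, S=0}.
                  branch 1.1.1.1.2 (add S):
                    × closes — contains both S and ¬S.
              branch 1.1.1.2 (add ¬(S → S), S):
                ¬(S → S): α-rule — add S, ¬S.
                × closes — contains both S and ¬S.
          branch 1.1.2 (add ¬S):
            ¬((S → S) ↔ S): β-rule — branch into (S → S), ¬S  //  ¬(S → S), S.
              branch 1.1.2.1 (add (S → S), ¬S):
                (S → S): β-rule — branch into ¬S  //  S.
                  branch 1.1.2.1.1 (add ¬S):
                    ○ open, literals {S=0}.
                  branch 1.1.2.1.2 (add S):
                    × closes — contains both S and ¬S.
              branch 1.1.2.2 (add ¬(S → S), S):
                × closes — contains both S and ¬S.
      branch 1.2 (add ¬((¬Q → Q) → ¬S), ((S → S) ↔ S)):
        ¬((¬Q → Q) → ¬S): α-rule — add (¬Q → Q), ¬¬S.
        ((S → S) ↔ S): β-rule — branch into (S → S), S  //  ¬(S → S), ¬S.
          branch 1.2.1 (add (S → S), S):
            (¬Q → Q): β-rule — branch into ¬¬Q  //  Q.
              branch 1.2.1.1 (add ¬¬Q):
                (S → S): β-rule — branch into ¬S  //  S.
                  branch 1.2.1.1.1 (add ¬S):
                    × closes — contains both S and ¬S.
                  branch 1.2.1.1.2 (add S):
                    ○ open, literals {Q=1, S=1}.
              branch 1.2.1.2 (add Q):
                (S → S): β-rule — branch into ¬S  //  S.
                  branch 1.2.1.2.1 (add ¬S):
                    × closes — contains both S and ¬S.
                  branch 1.2.1.2.2 (add S):
                    ○ open, literals {Q=1, S=1}.
          branch 1.2.2 (add ¬(S → S), ¬S):
            × closes — contains both S and ¬S.
  branch 2 (add ((¬¬R ∨ (R ∨ Q)) ↔ ((P ∨ P) ∧ R))):
    ((¬¬R ∨ (R ∨ Q)) ↔ ((P ∨ P) ∧ R)): β-rule — branch into (¬¬R ∨ (R ∨ Q)), ((P ∨ P) ∧ R)  //  ¬(¬¬R ∨ (R ∨ Q)), ¬((P ∨ P) ∧ R).
      branch 2.1 (add (¬¬R ∨ (R ∨ Q)), ((P ∨ P) ∧ R)):
        ((P ∨ P) ∧ R): α-rule — add (P ∨ P), R.
        (¬¬R ∨ (R ∨ Q)): β-rule — branch into ¬¬R  //  (R ∨ Q).
          branch 2.1.1 (add ¬¬R):
            ¬¬R: drop double negation, giving R.
            (P ∨ P): β-rule — branch into P  //  P.
              branch 2.1.1.1 (add P):
                ○ open, literals {P=1, R=1}.
              branch 2.1.1.2 (add P):
                ○ open, literals {P=1, R=1}.
          branch 2.1.2 (add (R ∨ Q)):
            (P ∨ P): β-rule — branch into P  //  P.
              branch 2.1.2.1 (add P):
                (R ∨ Q): β-rule — branch into R  //  Q.
                  branch 2.1.2.1.1 (add R):
                    ○ open, literals {P=1, R=1}.
                  branch 2.1.2.1.2 (add Q):
                    ○ open, literals {P=1, Q=1, R=1}.
              branch 2.1.2.2 (add P):
                (R ∨ Q): β-rule — branch into R  //  Q.
                  branch 2.1.2.2.1 (add R):
                    ○ open, literals {P=1, R=1}.
                  branch 2.1.2.2.2 (add Q):
                    ○ open, literals {P=1, Q=1, R=1}.
      branch 2.2 (add ¬(¬¬R ∨ (R ∨ Q)), ¬((P ∨ P) ∧ R)):
        ¬(¬¬R ∨ (R ∨ Q)): α-rule — add ¬¬¬R, ¬(R ∨ Q).
        ¬¬¬R: drop double negation, giving ¬R.
        ¬(R ∨ Q): α-rule — add ¬R, ¬Q.
        ¬((P ∨ P) ∧ R): β-rule — branch into ¬(P ∨ P)  //  ¬R.
          branch 2.2.1 (add ¬(P ∨ P)):
            ¬(P ∨ P): α-rule — add ¬P, ¬P.
            ○ open, literals {P=0, Q=0, R=0}.
          branch 2.2.2 (add ¬R):
            ○ open, literals {Q=0, R=0}.
7 branches closed, 12 open.
Each open branch fixes some atoms; the unmentioned ones are free. Counting distinct full assignments: branch {Q=0, S=0} (P, R) contributes 4 new; branch {S=0} (P, Q, R) contributes 4 new; branch {Q=1, S=1} (P, R) contributes 4 new; branch {Q=1, S=1} (P, R) contributes 0 new; branch {P=1, R=1} (Q, S) contributes 1 new; branch {P=1, R=1} (Q, S) contributes 0 new; branch {P=1, R=1} (Q, S) contributes 0 new; branch {P=1, Q=1, R=1} (S) contributes 0 new; branch {P=1, R=1} (Q, S) contributes 0 new; branch {P=1, Q=1, R=1} (S) contributes 0 new; branch {P=0, Q=0, R=0} (S) contributes 1 new; branch {Q=0, R=0} (P, S) contributes 1 new. Total: 15.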